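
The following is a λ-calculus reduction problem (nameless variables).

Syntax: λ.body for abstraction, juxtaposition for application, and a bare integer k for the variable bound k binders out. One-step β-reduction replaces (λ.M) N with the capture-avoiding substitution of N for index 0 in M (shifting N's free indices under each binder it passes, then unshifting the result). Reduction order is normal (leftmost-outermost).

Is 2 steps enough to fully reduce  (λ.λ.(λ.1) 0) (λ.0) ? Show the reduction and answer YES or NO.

Answer: YES — reaches normal form λ.0 in 2 ≤ 2 steps

Working:
  start: (λ.λ.(λ.1) 0) (λ.0)
  step 1: λ.(λ.1) 0
  step 2: λ.0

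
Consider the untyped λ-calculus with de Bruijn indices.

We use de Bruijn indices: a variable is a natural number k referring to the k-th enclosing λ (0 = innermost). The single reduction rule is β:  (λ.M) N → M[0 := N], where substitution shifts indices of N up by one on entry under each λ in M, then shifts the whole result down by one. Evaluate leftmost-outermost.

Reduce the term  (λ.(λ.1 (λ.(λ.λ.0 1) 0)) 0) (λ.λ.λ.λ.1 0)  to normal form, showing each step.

Answer: normal form = λ.λ.λ.1 0  (in 3 steps)

Working:
  start: (λ.(λ.1 (λ.(λ.λ.0 1) 0)) 0) (λ.λ.λ.λ.1 0)
  →1  (λ.(λ.λ.λ.λ.1 0) (λ.(λ.λ.0 1) 0)) (λ.λ.λ.λ.1 0)
  →2  (λ.λ.λ.λ.1 0) (λ.(λ.λ.0 1) 0)
  →3  λ.λ.λ.1 0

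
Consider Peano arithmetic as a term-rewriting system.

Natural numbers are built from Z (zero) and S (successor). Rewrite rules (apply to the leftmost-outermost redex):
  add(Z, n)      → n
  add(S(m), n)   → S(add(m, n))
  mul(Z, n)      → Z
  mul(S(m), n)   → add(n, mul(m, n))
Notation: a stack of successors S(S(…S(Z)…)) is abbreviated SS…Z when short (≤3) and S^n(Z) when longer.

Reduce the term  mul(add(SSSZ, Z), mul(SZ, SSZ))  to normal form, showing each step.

Answer: normal form = S^6(Z)  (in 32 steps)

Reduction:
  start: mul(add(SSSZ, Z), mul(SZ, SSZ))
  [1] mul(S(add(SSZ, Z)), mul(SZ, SSZ))
  [2] add(mul(SZ, SSZ), mul(add(SSZ, Z), mul(SZ, SSZ)))
  [3] add(add(SSZ, mul(Z, SSZ)), mul(add(SSZ, Z), mul(SZ, SSZ)))
  [4] add(S(add(SZ, mul(Z, SSZ))), mul(add(SSZ, Z), mul(SZ, SSZ)))
  [5] S(add(add(SZ, mul(Z, SSZ)), mul(add(SSZ, Z), mul(SZ, SSZ))))
  [6] S(add(S(add(Z, mul(Z, SSZ))), mul(add(SSZ, Z), mul(SZ, SSZ))))
  [7] S(S(add(add(Z, mul(Z, SSZ)), mul(add(SSZ, Z), mul(SZ, SSZ)))))
  [8] S(S(add(mul(Z, SSZ), mul(add(SSZ, Z), mul(SZ, SSZ)))))
  [9] S(S(add(Z, mul(add(SSZ, Z), mul(SZ, SSZ)))))
  [10] S(S(mul(add(SSZ, Z), mul(SZ, SSZ))))
  [11] S(S(mul(S(add(SZ, Z)), mul(SZ, SSZ))))
  [12] S(S(add(mul(SZ, SSZ), mul(add(SZ, Z), mul(SZ, SSZ)))))
  [13] S(S(add(add(SSZ, mul(Z, SSZ)), mul(add(SZ, Z), mul(SZ, SSZ)))))
  [14] S(S(add(S(add(SZ, mul(Z, SSZ))), mul(add(SZ, Z), mul(SZ, SSZ)))))
  [15] S(S(S(add(add(SZ, mul(Z, SSZ)), mul(add(SZ, Z), mul(SZ, SSZ))))))
  [16] S(S(S(add(S(add(Z, mul(Z, SSZ))), mul(add(SZ, Z), mul(SZ, SSZ))))))
  [17] S(S(S(S(add(add(Z, mul(Z, SSZ)), mul(add(SZ, Z), mul(SZ, SSZ)))))))
  [18] S(S(S(S(add(mul(Z, SSZ), mul(add(SZ, Z), mul(SZ, SSZ)))))))
  [19] S(S(S(S(add(Z, mul(add(SZ, Z), mul(SZ, SSZ)))))))
  [20] S(S(S(S(mul(add(SZ, Z), mul(SZ, SSZ))))))
  [21] S(S(S(S(mul(S(add(Z, Z)), mul(SZ, SSZ))))))
  [22] S(S(S(S(add(mul(SZ, SSZ), mul(add(Z, Z), mul(SZ, SSZ)))))))
  [23] S(S(S(S(add(add(SSZ, mul(Z, SSZ)), mul(add(Z, Z), mul(SZ, SSZ)))))))
  [24] S(S(S(S(add(S(add(SZ, mul(Z, SSZ))), mul(add(Z, Z), mul(SZ, SSZ)))))))
  [25] S(S(S(S(S(add(add(SZ, mul(Z, SSZ)), mul(add(Z, Z), mul(SZ, SSZ))))))))
  [26] S(S(S(S(S(add(S(add(Z, mul(Z, SSZ))), mul(add(Z, Z), mul(SZ, SSZ))))))))
  [27] S(S(S(S(S(S(add(add(Z, mul(Z, SSZ)), mul(add(Z, Z), mul(SZ, SSZ)))))))))
  [28] S(S(S(S(S(S(add(mul(Z, SSZ), mul(add(Z, Z), mul(SZ, SSZ)))))))))
  [29] S(S(S(S(S(S(add(Z, mul(add(Z, Z), mul(SZ, SSZ)))))))))
  [30] S(S(S(S(S(S(mul(add(Z, Z), mul(SZ, SSZ))))))))
  [31] S(S(S(S(S(S(mul(Z, mul(SZ, SSZ))))))))
  [32] S^6(Z)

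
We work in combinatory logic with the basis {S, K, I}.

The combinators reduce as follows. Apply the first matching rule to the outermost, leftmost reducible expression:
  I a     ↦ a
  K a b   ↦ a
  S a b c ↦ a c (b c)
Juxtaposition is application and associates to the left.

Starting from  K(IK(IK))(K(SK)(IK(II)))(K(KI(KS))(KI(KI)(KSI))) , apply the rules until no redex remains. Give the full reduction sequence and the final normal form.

Answer: normal form = K  (in 4 steps)

Derivation:
  start: K(IK(IK))(K(SK)(IK(II)))(K(KI(KS))(KI(KI)(KSI)))
  step 1: IK(IK)(K(KI(KS))(KI(KI)(KSI)))
  step 2: K(IK)(K(KI(KS))(KI(KI)(KSI)))
  step 3: IK
  step 4: K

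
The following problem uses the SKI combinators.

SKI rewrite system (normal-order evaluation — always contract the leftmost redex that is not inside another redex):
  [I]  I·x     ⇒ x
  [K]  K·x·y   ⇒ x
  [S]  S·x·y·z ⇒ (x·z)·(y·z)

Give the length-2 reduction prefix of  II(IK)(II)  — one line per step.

  start: II(IK)(II)
  step 1: I(IK)(II)
  step 2: IK(II)

Answer: after 2 steps: IK(II)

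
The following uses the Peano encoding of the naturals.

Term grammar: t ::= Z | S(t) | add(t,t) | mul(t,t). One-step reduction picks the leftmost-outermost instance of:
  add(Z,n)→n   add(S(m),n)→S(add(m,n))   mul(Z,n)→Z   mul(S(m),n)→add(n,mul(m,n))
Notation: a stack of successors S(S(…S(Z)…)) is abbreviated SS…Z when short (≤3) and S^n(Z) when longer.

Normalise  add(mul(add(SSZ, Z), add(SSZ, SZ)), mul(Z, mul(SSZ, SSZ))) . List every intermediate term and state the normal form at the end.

Answer: normal form = S^6(Z)  (in 28 steps)

Working:
  start: add(mul(add(SSZ, Z), add(SSZ, SZ)), mul(Z, mul(SSZ, SSZ)))
  step 1: add(mul(S(add(SZ, Z)), add(SSZ, SZ)), mul(Z, mul(SSZ, SSZ)))
  step 2: add(add(add(SSZ, SZ), mul(add(SZ, Z), add(SSZ, SZ))), mul(Z, mul(SSZ, SSZ)))
  step 3: add(add(S(add(SZ, SZ)), mul(add(SZ, Z), add(SSZ, SZ))), mul(Z, mul(SSZ, SSZ)))
  step 4: add(S(add(add(SZ, SZ), mul(add(SZ, Z), add(SSZ, SZ)))), mul(Z, mul(SSZ, SSZ)))
  step 5: S(add(add(add(SZ, SZ), mul(add(SZ, Z), add(SSZ, SZ))), mul(Z, mul(SSZ, SSZ))))
  step 6: S(add(add(S(add(Z, SZ)), mul(add(SZ, Z), add(SSZ, SZ))), mul(Z, mul(SSZ, SSZ))))
  step 7: S(add(S(add(add(Z, SZ), mul(add(SZ, Z), add(SSZ, SZ)))), mul(Z, mul(SSZ, SSZ))))
  step 8: S(S(add(add(add(Z, SZ), mul(add(SZ, Z), add(SSZ, SZ))), mul(Z, mul(SSZ, SSZ)))))
  step 9: S(S(add(add(SZ, mul(add(SZ, Z), add(SSZ, SZ))), mul(Z, mul(SSZ, SSZ)))))
  step 10: S(S(add(S(add(Z, mul(add(SZ, Z), add(SSZ, SZ)))), mul(Z, mul(SSZ, SSZ)))))
  step 11: S(S(S(add(add(Z, mul(add(SZ, Z), add(SSZ, SZ))), mul(Z, mul(SSZ, SSZ))))))
  step 12: S(S(S(add(mul(add(SZ, Z), add(SSZ, SZ)), mul(Z, mul(SSZ, SSZ))))))
  step 13: S(S(S(add(mul(S(add(Z, Z)), add(SSZ, SZ)), mul(Z, mul(SSZ, SSZ))))))
  step 14: S(S(S(add(add(add(SSZ, SZ), mul(add(Z, Z), add(SSZ, SZ))), mul(Z, mul(SSZ, SSZ))))))
  step 15: S(S(S(add(add(S(add(SZ, SZ)), mul(add(Z, Z), add(SSZ, SZ))), mul(Z, mul(SSZ, SSZ))))))
  step 16: S(S(S(add(S(add(add(SZ, SZ), mul(add(Z, Z), add(SSZ, SZ)))), mul(Z, mul(SSZ, SSZ))))))
  step 17: S(S(S(S(add(add(add(SZ, SZ), mul(add(Z, Z), add(SSZ, SZ))), mul(Z, mul(SSZ, SSZ)))))))
  step 18: S(S(S(S(add(add(S(add(Z, SZ)), mul(add(Z, Z), add(SSZ, SZ))), mul(Z, mul(SSZ, SSZ)))))))
  step 19: S(S(S(S(add(S(add(add(Z, SZ), mul(add(Z, Z), add(SSZ, SZ)))), mul(Z, mul(SSZ, SSZ)))))))
  step 20: S(S(S(S(S(add(add(add(Z, SZ), mul(add(Z, Z), add(SSZ, SZ))), mul(Z, mul(SSZ, SSZ))))))))
  step 21: S(S(S(S(S(add(add(SZ, mul(add(Z, Z), add(SSZ, SZ))), mul(Z, mul(SSZ, SSZ))))))))
  step 22: S(S(S(S(S(add(S(add(Z, mul(add(Z, Z), add(SSZ, SZ)))), mul(Z, mul(SSZ, SSZ))))))))
  step 23: S(S(S(S(S(S(add(add(Z, mul(add(Z, Z), add(SSZ, SZ))), mul(Z, mul(SSZ, SSZ)))))))))
  step 24: S(S(S(S(S(S(add(mul(add(Z, Z), add(SSZ, SZ)), mul(Z, mul(SSZ, SSZ)))))))))
  step 25: S(S(S(S(S(S(add(mul(Z, add(SSZ, SZ)), mul(Z, mul(SSZ, SSZ)))))))))
  step 26: S(S(S(S(S(S(add(Z, mul(Z, mul(SSZ, SSZ)))))))))
  step 27: S(S(S(S(S(S(mul(Z, mul(SSZ, SSZ))))))))
  step 28: S^6(Z)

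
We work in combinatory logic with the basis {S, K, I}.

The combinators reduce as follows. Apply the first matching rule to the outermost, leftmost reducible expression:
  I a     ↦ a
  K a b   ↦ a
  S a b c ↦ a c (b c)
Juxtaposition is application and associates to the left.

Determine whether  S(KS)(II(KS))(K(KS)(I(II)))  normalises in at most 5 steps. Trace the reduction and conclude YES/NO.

Answer: YES — reaches normal form SS in 5 ≤ 5 steps

Derivation:
  start: S(KS)(II(KS))(K(KS)(I(II)))
  [1] KS(K(KS)(I(II)))(II(KS)(K(KS)(I(II))))
  [2] S(II(KS)(K(KS)(I(II))))
  [3] S(I(KS)(K(KS)(I(II))))
  [4] S(KS(K(KS)(I(II))))
  [5] SS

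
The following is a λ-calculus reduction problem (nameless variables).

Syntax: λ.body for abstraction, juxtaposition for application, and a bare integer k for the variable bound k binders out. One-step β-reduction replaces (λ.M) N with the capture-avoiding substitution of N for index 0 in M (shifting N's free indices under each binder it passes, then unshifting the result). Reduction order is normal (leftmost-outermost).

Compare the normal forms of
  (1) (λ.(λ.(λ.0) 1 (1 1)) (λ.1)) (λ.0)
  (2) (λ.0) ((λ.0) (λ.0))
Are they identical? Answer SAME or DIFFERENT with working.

Answer: SAME — A ⇓ λ.0, B ⇓ λ.0

Working:
Term A:
  start: (λ.(λ.(λ.0) 1 (1 1)) (λ.1)) (λ.0)
  [1] (λ.(λ.0) (λ.0) ((λ.0) (λ.0))) (λ.λ.0)
  [2] (λ.0) (λ.0) ((λ.0) (λ.0))
  [3] (λ.0) ((λ.0) (λ.0))
  [4] (λ.0) (λ.0)
  [5] λ.0

Term B:
  start: (λ.0) ((λ.0) (λ.0))
  [1] (λ.0) (λ.0)
  [2] λ.0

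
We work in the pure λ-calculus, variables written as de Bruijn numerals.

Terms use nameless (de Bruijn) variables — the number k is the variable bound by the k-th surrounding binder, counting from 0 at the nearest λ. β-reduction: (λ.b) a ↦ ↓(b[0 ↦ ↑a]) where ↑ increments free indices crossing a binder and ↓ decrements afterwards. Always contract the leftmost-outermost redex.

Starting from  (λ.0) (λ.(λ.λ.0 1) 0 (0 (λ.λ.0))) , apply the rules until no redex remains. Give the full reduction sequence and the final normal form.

  start: (λ.0) (λ.(λ.λ.0 1) 0 (0 (λ.λ.0)))
  step 1: λ.(λ.λ.0 1) 0 (0 (λ.λ.0))
  step 2: λ.(λ.0 1) (0 (λ.λ.0))
  step 3: λ.0 (λ.λ.0) 0

Answer: normal form = λ.0 (λ.λ.0) 0  (in 3 steps)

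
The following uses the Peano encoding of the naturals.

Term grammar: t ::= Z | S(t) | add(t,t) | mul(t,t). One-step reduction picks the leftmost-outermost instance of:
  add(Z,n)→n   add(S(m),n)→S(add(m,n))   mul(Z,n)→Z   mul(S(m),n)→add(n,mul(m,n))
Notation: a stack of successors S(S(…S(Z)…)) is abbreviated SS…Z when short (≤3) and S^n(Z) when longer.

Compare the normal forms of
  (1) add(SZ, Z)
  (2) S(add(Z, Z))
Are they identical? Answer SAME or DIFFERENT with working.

Term A:
  start: add(SZ, Z)
  [1] S(add(Z, Z))
  [2] SZ

Term B:
  start: S(add(Z, Z))
  [1] SZ

Answer: SAME — A ⇓ SZ, B ⇓ SZ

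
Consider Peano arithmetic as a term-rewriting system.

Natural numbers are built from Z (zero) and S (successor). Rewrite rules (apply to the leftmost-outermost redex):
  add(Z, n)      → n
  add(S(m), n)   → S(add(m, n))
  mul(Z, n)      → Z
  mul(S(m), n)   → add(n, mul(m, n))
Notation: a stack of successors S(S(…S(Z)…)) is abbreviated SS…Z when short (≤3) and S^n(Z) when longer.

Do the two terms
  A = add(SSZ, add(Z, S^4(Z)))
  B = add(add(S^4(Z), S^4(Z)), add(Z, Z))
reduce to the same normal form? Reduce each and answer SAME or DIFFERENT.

Answer: DIFFERENT — A ⇓ S^6(Z), B ⇓ S^8(Z)

Derivation:
Term A:
  start: add(SSZ, add(Z, S^4(Z)))
  step 1: S(add(SZ, add(Z, S^4(Z))))
  step 2: S(S(add(Z, add(Z, S^4(Z)))))
  step 3: S(S(add(Z, S^4(Z))))
  step 4: S^6(Z)

Term B:
  start: add(add(S^4(Z), S^4(Z)), add(Z, Z))
  step 1: add(S(add(SSSZ, S^4(Z))), add(Z, Z))
  step 2: S(add(add(SSSZ, S^4(Z)), add(Z, Z)))
  step 3: S(add(S(add(SSZ, S^4(Z))), add(Z, Z)))
  step 4: S(S(add(add(SSZ, S^4(Z)), add(Z, Z))))
  step 5: S(S(add(S(add(SZ, S^4(Z))), add(Z, Z))))
  step 6: S(S(S(add(add(SZ, S^4(Z)), add(Z, Z)))))
  step 7: S(S(S(add(S(add(Z, S^4(Z))), add(Z, Z)))))
  step 8: S(S(S(S(add(add(Z, S^4(Z)), add(Z, Z))))))
  step 9: S(S(S(S(add(S^4(Z), add(Z, Z))))))
  step 10: S(S(S(S(S(add(SSSZ, add(Z, Z)))))))
  step 11: S(S(S(S(S(S(add(SSZ, add(Z, Z))))))))
  step 12: S(S(S(S(S(S(S(add(SZ, add(Z, Z)))))))))
  step 13: S(S(S(S(S(S(S(S(add(Z, add(Z, Z))))))))))
  step 14: S(S(S(S(S(S(S(S(add(Z, Z)))))))))
  step 15: S^8(Z)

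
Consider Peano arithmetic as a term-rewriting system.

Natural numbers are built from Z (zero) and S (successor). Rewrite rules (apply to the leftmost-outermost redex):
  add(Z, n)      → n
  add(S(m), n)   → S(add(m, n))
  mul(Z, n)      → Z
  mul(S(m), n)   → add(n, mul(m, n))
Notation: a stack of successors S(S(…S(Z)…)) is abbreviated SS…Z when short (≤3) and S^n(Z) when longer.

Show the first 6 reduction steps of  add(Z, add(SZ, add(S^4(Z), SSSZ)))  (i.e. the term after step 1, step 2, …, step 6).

  start: add(Z, add(SZ, add(S^4(Z), SSSZ)))
  →1  add(SZ, add(S^4(Z), SSSZ))
  →2  S(add(Z, add(S^4(Z), SSSZ)))
  →3  S(add(S^4(Z), SSSZ))
  →4  S(S(add(SSSZ, SSSZ)))
  →5  S(S(S(add(SSZ, SSSZ))))
  →6  S(S(S(S(add(SZ, SSSZ)))))

Answer: after 6 steps: S(S(S(S(add(SZ, SSSZ)))))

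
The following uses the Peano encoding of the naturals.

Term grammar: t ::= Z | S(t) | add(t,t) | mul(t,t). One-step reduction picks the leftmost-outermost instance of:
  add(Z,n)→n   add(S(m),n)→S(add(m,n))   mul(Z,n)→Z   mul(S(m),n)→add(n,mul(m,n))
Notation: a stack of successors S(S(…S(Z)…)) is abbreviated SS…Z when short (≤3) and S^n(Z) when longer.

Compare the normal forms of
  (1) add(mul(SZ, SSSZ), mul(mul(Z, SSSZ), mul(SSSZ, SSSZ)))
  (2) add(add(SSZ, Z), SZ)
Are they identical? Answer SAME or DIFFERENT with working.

Answer: SAME — A ⇓ SSSZ, B ⇓ SSSZ

Reduction:
Term A:
  start: add(mul(SZ, SSSZ), mul(mul(Z, SSSZ), mul(SSSZ, SSSZ)))
  →1  add(add(SSSZ, mul(Z, SSSZ)), mul(mul(Z, SSSZ), mul(SSSZ, SSSZ)))
  →2  add(S(add(SSZ, mul(Z, SSSZ))), mul(mul(Z, SSSZ), mul(SSSZ, SSSZ)))
  →3  S(add(add(SSZ, mul(Z, SSSZ)), mul(mul(Z, SSSZ), mul(SSSZ, SSSZ))))
  →4  S(add(S(add(SZ, mul(Z, SSSZ))), mul(mul(Z, SSSZ), mul(SSSZ, SSSZ))))
  →5  S(S(add(add(SZ, mul(Z, SSSZ)), mul(mul(Z, SSSZ), mul(SSSZ, SSSZ)))))
  →6  S(S(add(S(add(Z, mul(Z, SSSZ))), mul(mul(Z, SSSZ), mul(SSSZ, SSSZ)))))
  →7  S(S(S(add(add(Z, mul(Z, SSSZ)), mul(mul(Z, SSSZ), mul(SSSZ, SSSZ))))))
  →8  S(S(S(add(mul(Z, SSSZ), mul(mul(Z, SSSZ), mul(SSSZ, SSSZ))))))
  →9  S(S(S(add(Z, mul(mul(Z, SSSZ), mul(SSSZ, SSSZ))))))
  →10  S(S(S(mul(mul(Z, SSSZ), mul(SSSZ, SSSZ)))))
  →11  S(S(S(mul(Z, mul(SSSZ, SSSZ)))))
  →12  SSSZ

Term B:
  start: add(add(SSZ, Z), SZ)
  →1  add(S(add(SZ, Z)), SZ)
  →2  S(add(add(SZ, Z), SZ))
  →3  S(add(S(add(Z, Z)), SZ))
  →4  S(S(add(add(Z, Z), SZ)))
  →5  S(S(add(Z, SZ)))
  →6  SSSZ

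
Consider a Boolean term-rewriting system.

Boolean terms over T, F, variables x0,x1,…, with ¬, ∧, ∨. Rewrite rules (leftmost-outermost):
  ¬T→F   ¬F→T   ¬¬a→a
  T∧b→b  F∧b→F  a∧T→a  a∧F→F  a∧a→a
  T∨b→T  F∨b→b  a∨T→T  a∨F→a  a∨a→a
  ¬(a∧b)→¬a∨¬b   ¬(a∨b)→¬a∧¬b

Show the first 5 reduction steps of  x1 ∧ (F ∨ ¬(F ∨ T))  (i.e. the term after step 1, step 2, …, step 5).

Answer: after 5 steps: x1 ∧ F

Working:
  start: x1 ∧ (F ∨ ¬(F ∨ T))
  →1  x1 ∧ ¬(F ∨ T)
  →2  x1 ∧ (¬F ∧ ¬T)
  →3  x1 ∧ (T ∧ ¬T)
  →4  x1 ∧ ¬T
  →5  x1 ∧ F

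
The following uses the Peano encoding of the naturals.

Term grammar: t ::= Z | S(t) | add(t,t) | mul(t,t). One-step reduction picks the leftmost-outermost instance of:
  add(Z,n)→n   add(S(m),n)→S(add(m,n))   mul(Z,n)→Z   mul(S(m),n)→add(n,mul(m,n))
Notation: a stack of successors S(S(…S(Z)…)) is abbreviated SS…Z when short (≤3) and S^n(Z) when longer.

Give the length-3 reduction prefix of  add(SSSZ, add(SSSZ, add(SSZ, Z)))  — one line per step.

Answer: after 3 steps: S(S(S(add(Z, add(SSSZ, add(SSZ, Z))))))

Derivation:
  start: add(SSSZ, add(SSSZ, add(SSZ, Z)))
  →1  S(add(SSZ, add(SSSZ, add(SSZ, Z))))
  →2  S(S(add(SZ, add(SSSZ, add(SSZ, Z)))))
  →3  S(S(S(add(Z, add(SSSZ, add(SSZ, Z))))))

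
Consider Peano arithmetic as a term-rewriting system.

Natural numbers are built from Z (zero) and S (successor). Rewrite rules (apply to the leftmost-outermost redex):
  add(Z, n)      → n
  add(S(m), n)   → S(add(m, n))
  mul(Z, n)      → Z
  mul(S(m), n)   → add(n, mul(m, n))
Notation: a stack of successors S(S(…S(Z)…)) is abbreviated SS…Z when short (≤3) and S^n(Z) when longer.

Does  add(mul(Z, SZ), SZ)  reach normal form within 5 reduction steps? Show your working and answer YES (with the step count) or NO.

Answer: YES — reaches normal form SZ in 2 ≤ 5 steps

Reduction:
  start: add(mul(Z, SZ), SZ)
  step 1: add(Z, SZ)
  step 2: SZ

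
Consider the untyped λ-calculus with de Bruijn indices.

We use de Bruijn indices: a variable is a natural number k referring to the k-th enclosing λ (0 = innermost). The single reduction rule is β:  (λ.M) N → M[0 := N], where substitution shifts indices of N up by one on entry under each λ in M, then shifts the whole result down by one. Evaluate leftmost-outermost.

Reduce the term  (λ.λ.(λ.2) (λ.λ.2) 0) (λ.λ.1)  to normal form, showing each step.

  start: (λ.λ.(λ.2) (λ.λ.2) 0) (λ.λ.1)
  step 1: λ.(λ.λ.λ.1) (λ.λ.2) 0
  step 2: λ.(λ.λ.1) 0
  step 3: λ.λ.1

Answer: normal form = λ.λ.1  (in 3 steps)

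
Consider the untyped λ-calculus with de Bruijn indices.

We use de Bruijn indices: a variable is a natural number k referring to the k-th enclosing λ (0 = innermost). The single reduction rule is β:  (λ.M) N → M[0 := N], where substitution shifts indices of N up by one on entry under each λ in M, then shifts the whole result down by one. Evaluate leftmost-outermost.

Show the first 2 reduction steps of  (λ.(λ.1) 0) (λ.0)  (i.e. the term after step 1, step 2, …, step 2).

  start: (λ.(λ.1) 0) (λ.0)
  →1  (λ.λ.0) (λ.0)
  →2  λ.0

Answer: after 2 steps: λ.0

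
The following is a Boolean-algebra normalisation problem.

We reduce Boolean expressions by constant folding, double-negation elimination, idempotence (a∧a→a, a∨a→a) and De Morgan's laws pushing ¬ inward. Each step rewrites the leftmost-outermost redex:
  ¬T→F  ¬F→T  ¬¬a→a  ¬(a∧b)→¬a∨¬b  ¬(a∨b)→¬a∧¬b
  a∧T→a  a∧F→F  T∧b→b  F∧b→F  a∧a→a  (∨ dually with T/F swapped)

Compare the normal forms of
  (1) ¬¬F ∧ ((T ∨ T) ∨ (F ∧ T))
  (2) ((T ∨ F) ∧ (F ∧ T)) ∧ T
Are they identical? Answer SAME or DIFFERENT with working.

Term A:
  start: ¬¬F ∧ ((T ∨ T) ∨ (F ∧ T))
  [1] F ∧ ((T ∨ T) ∨ (F ∧ T))
  [2] F

Term B:
  start: ((T ∨ F) ∧ (F ∧ T)) ∧ T
  [1] (T ∨ F) ∧ (F ∧ T)
  [2] T ∧ (F ∧ T)
  [3] F ∧ T
  [4] F

Answer: SAME — A ⇓ F, B ⇓ F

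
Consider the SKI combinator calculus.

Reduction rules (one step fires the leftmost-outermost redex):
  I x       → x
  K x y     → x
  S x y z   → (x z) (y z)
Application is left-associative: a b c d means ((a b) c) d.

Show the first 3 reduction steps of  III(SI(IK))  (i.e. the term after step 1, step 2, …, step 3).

Answer: after 3 steps: SI(IK)

Working:
  start: III(SI(IK))
  [1] II(SI(IK))
  [2] I(SI(IK))
  [3] SI(IK)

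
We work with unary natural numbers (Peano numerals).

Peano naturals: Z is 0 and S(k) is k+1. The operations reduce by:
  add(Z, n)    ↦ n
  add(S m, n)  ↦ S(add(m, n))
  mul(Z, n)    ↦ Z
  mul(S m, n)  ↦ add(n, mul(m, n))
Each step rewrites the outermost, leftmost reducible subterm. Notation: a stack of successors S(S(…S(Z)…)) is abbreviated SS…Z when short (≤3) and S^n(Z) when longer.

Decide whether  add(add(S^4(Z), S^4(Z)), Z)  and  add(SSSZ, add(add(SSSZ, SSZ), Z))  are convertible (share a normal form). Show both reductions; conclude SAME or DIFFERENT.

Term A:
  start: add(add(S^4(Z), S^4(Z)), Z)
  →1  add(S(add(SSSZ, S^4(Z))), Z)
  →2  S(add(add(SSSZ, S^4(Z)), Z))
  →3  S(add(S(add(SSZ, S^4(Z))), Z))
  →4  S(S(add(add(SSZ, S^4(Z)), Z)))
  →5  S(S(add(S(add(SZ, S^4(Z))), Z)))
  →6  S(S(S(add(add(SZ, S^4(Z)), Z))))
  →7  S(S(S(add(S(add(Z, S^4(Z))), Z))))
  →8  S(S(S(S(add(add(Z, S^4(Z)), Z)))))
  →9  S(S(S(S(add(S^4(Z), Z)))))
  →10  S(S(S(S(S(add(SSSZ, Z))))))
  →11  S(S(S(S(S(S(add(SSZ, Z)))))))
  →12  S(S(S(S(S(S(S(add(SZ, Z))))))))
  →13  S(S(S(S(S(S(S(S(add(Z, Z)))))))))
  →14  S^8(Z)

Term B:
  start: add(SSSZ, add(add(SSSZ, SSZ), Z))
  →1  S(add(SSZ, add(add(SSSZ, SSZ), Z)))
  →2  S(S(add(SZ, add(add(SSSZ, SSZ), Z))))
  →3  S(S(S(add(Z, add(add(SSSZ, SSZ), Z)))))
  →4  S(S(S(add(add(SSSZ, SSZ), Z))))
  →5  S(S(S(add(S(add(SSZ, SSZ)), Z))))
  →6  S(S(S(S(add(add(SSZ, SSZ), Z)))))
  →7  S(S(S(S(add(S(add(SZ, SSZ)), Z)))))
  →8  S(S(S(S(S(add(add(SZ, SSZ), Z))))))
  →9  S(S(S(S(S(add(S(add(Z, SSZ)), Z))))))
  →10  S(S(S(S(S(S(add(add(Z, SSZ), Z)))))))
  →11  S(S(S(S(S(S(add(SSZ, Z)))))))
  →12  S(S(S(S(S(S(S(add(SZ, Z))))))))
  →13  S(S(S(S(S(S(S(S(add(Z, Z)))))))))
  →14  S^8(Z)

Answer: SAME — A ⇓ S^8(Z), B ⇓ S^8(Z)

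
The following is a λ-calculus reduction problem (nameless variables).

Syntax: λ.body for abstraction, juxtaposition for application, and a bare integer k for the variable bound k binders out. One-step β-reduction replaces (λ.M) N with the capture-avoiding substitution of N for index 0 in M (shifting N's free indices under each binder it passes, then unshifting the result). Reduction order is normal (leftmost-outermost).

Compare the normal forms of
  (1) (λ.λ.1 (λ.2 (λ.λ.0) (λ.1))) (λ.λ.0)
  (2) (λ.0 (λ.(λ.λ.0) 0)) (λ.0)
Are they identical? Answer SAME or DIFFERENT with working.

Answer: SAME — A ⇓ λ.λ.0, B ⇓ λ.λ.0

Reduction:
Term A:
  start: (λ.λ.1 (λ.2 (λ.λ.0) (λ.1))) (λ.λ.0)
  →1  λ.(λ.λ.0) (λ.(λ.λ.0) (λ.λ.0) (λ.1))
  →2  λ.λ.0

Term B:
  start: (λ.0 (λ.(λ.λ.0) 0)) (λ.0)
  →1  (λ.0) (λ.(λ.λ.0) 0)
  →2  λ.(λ.λ.0) 0
  →3  λ.λ.0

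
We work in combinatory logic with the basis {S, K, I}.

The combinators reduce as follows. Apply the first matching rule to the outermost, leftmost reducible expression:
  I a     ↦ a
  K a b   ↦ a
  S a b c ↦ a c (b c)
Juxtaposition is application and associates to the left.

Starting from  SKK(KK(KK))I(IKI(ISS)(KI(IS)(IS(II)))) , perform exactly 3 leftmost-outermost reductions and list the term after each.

  start: SKK(KK(KK))I(IKI(ISS)(KI(IS)(IS(II))))
  step 1: K(KK(KK))(K(KK(KK)))I(IKI(ISS)(KI(IS)(IS(II))))
  step 2: KK(KK)I(IKI(ISS)(KI(IS)(IS(II))))
  step 3: KI(IKI(ISS)(KI(IS)(IS(II))))

Answer: after 3 steps: KI(IKI(ISS)(KI(IS)(IS(II))))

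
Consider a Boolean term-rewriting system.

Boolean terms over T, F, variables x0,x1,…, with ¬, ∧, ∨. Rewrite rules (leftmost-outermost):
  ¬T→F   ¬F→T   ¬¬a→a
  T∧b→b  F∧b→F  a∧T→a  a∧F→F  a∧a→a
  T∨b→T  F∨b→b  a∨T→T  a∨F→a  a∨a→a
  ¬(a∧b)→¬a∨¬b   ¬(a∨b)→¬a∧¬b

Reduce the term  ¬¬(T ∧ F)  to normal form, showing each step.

Answer: normal form = F  (in 2 steps)

Reduction:
  start: ¬¬(T ∧ F)
  [1] T ∧ F
  [2] F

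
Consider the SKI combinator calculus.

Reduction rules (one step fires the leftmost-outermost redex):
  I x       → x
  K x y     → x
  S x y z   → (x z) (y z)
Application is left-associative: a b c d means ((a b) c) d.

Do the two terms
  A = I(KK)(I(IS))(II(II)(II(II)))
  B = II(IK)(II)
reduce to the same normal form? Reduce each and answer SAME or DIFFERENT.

Term A:
  start: I(KK)(I(IS))(II(II)(II(II)))
  [1] KK(I(IS))(II(II)(II(II)))
  [2] K(II(II)(II(II)))
  [3] K(I(II)(II(II)))
  [4] K(II(II(II)))
  [5] K(I(II(II)))
  [6] K(II(II))
  [7] K(I(II))
  [8] K(II)
  [9] KI

Term B:
  start: II(IK)(II)
  [1] I(IK)(II)
  [2] IK(II)
  [3] K(II)
  [4] KI

Answer: SAME — A ⇓ KI, B ⇓ KI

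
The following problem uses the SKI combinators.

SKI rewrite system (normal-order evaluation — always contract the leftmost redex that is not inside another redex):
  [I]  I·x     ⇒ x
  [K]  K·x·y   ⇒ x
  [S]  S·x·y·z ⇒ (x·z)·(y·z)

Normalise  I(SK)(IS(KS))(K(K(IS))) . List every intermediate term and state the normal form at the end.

  start: I(SK)(IS(KS))(K(K(IS)))
  →1  SK(IS(KS))(K(K(IS)))
  →2  K(K(K(IS)))(IS(KS)(K(K(IS))))
  →3  K(K(IS))
  →4  K(KS)

Answer: normal form = K(KS)  (in 4 steps)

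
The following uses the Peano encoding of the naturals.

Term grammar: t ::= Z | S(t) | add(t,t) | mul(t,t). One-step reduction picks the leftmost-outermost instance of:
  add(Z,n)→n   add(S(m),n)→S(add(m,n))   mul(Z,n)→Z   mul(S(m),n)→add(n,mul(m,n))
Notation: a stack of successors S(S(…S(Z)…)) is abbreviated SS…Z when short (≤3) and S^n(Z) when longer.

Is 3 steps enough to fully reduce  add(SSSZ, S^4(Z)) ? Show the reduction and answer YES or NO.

  start: add(SSSZ, S^4(Z))
  →1  S(add(SSZ, S^4(Z)))
  →2  S(S(add(SZ, S^4(Z))))
  →3  S(S(S(add(Z, S^4(Z)))))

Answer: NO — after 3 steps the term is S(S(S(add(Z, S^4(Z))))), not yet normal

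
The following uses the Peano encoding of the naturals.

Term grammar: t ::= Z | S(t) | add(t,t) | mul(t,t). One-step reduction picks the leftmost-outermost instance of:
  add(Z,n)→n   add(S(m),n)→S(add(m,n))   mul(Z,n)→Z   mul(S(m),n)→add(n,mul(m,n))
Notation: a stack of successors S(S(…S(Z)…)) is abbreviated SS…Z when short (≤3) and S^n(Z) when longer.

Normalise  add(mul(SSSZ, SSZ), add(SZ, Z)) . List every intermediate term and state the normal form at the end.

  start: add(mul(SSSZ, SSZ), add(SZ, Z))
  [1] add(add(SSZ, mul(SSZ, SSZ)), add(SZ, Z))
  [2] add(S(add(SZ, mul(SSZ, SSZ))), add(SZ, Z))
  [3] S(add(add(SZ, mul(SSZ, SSZ)), add(SZ, Z)))
  [4] S(add(S(add(Z, mul(SSZ, SSZ))), add(SZ, Z)))
  [5] S(S(add(add(Z, mul(SSZ, SSZ)), add(SZ, Z))))
  [6] S(S(add(mul(SSZ, SSZ), add(SZ, Z))))
  [7] S(S(add(add(SSZ, mul(SZ, SSZ)), add(SZ, Z))))
  [8] S(S(add(S(add(SZ, mul(SZ, SSZ))), add(SZ, Z))))
  [9] S(S(S(add(add(SZ, mul(SZ, SSZ)), add(SZ, Z)))))
  [10] S(S(S(add(S(add(Z, mul(SZ, SSZ))), add(SZ, Z)))))
  [11] S(S(S(S(add(add(Z, mul(SZ, SSZ)), add(SZ, Z))))))
  [12] S(S(S(S(add(mul(SZ, SSZ), add(SZ, Z))))))
  [13] S(S(S(S(add(add(SSZ, mul(Z, SSZ)), add(SZ, Z))))))
  [14] S(S(S(S(add(S(add(SZ, mul(Z, SSZ))), add(SZ, Z))))))
  [15] S(S(S(S(S(add(add(SZ, mul(Z, SSZ)), add(SZ, Z)))))))
  [16] S(S(S(S(S(add(S(add(Z, mul(Z, SSZ))), add(SZ, Z)))))))
  [17] S(S(S(S(S(S(add(add(Z, mul(Z, SSZ)), add(SZ, Z))))))))
  [18] S(S(S(S(S(S(add(mul(Z, SSZ), add(SZ, Z))))))))
  [19] S(S(S(S(S(S(add(Z, add(SZ, Z))))))))
  [20] S(S(S(S(S(S(add(SZ, Z)))))))
  [21] S(S(S(S(S(S(S(add(Z, Z))))))))
  [22] S^7(Z)

Answer: normal form = S^7(Z)  (in 22 steps)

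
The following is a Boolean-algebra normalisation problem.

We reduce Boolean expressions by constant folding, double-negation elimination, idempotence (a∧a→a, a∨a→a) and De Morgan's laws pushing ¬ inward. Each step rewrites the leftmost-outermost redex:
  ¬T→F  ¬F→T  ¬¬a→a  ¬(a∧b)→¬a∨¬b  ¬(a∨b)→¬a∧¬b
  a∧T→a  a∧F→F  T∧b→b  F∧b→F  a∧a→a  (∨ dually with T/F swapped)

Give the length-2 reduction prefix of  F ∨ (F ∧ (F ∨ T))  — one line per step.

  start: F ∨ (F ∧ (F ∨ T))
  step 1: F ∧ (F ∨ T)
  step 2: F

Answer: after 2 steps: F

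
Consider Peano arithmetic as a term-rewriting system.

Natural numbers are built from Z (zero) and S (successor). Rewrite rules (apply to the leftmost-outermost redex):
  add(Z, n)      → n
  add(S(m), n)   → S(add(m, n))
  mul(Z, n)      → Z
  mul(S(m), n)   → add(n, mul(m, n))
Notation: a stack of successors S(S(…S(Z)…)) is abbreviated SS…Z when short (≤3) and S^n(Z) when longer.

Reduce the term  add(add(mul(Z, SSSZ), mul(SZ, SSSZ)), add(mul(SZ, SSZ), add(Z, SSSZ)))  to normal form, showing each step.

Answer: normal form = S^8(Z)  (in 21 steps)

Working:
  start: add(add(mul(Z, SSSZ), mul(SZ, SSSZ)), add(mul(SZ, SSZ), add(Z, SSSZ)))
  step 1: add(add(Z, mul(SZ, SSSZ)), add(mul(SZ, SSZ), add(Z, SSSZ)))
  step 2: add(mul(SZ, SSSZ), add(mul(SZ, SSZ), add(Z, SSSZ)))
  step 3: add(add(SSSZ, mul(Z, SSSZ)), add(mul(SZ, SSZ), add(Z, SSSZ)))
  step 4: add(S(add(SSZ, mul(Z, SSSZ))), add(mul(SZ, SSZ), add(Z, SSSZ)))
  step 5: S(add(add(SSZ, mul(Z, SSSZ)), add(mul(SZ, SSZ), add(Z, SSSZ))))
  step 6: S(add(S(add(SZ, mul(Z, SSSZ))), add(mul(SZ, SSZ), add(Z, SSSZ))))
  step 7: S(S(add(add(SZ, mul(Z, SSSZ)), add(mul(SZ, SSZ), add(Z, SSSZ)))))
  step 8: S(S(add(S(add(Z, mul(Z, SSSZ))), add(mul(SZ, SSZ), add(Z, SSSZ)))))
  step 9: S(S(S(add(add(Z, mul(Z, SSSZ)), add(mul(SZ, SSZ), add(Z, SSSZ))))))
  step 10: S(S(S(add(mul(Z, SSSZ), add(mul(SZ, SSZ), add(Z, SSSZ))))))
  step 11: S(S(S(add(Z, add(mul(SZ, SSZ), add(Z, SSSZ))))))
  step 12: S(S(S(add(mul(SZ, SSZ), add(Z, SSSZ)))))
  step 13: S(S(S(add(add(SSZ, mul(Z, SSZ)), add(Z, SSSZ)))))
  step 14: S(S(S(add(S(add(SZ, mul(Z, SSZ))), add(Z, SSSZ)))))
  step 15: S(S(S(S(add(add(SZ, mul(Z, SSZ)), add(Z, SSSZ))))))
  step 16: S(S(S(S(add(S(add(Z, mul(Z, SSZ))), add(Z, SSSZ))))))
  step 17: S(S(S(S(S(add(add(Z, mul(Z, SSZ)), add(Z, SSSZ)))))))
  step 18: S(S(S(S(S(add(mul(Z, SSZ), add(Z, SSSZ)))))))
  step 19: S(S(S(S(S(add(Z, add(Z, SSSZ)))))))
  step 20: S(S(S(S(S(add(Z, SSSZ))))))
  step 21: S^8(Z)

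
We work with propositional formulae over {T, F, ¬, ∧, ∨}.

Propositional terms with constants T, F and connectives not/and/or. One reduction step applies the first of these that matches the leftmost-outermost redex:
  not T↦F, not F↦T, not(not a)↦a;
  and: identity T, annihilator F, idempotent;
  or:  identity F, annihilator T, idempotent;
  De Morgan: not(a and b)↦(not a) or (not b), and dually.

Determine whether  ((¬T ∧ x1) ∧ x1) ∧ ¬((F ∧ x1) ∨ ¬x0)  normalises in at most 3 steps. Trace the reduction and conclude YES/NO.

  start: ((¬T ∧ x1) ∧ x1) ∧ ¬((F ∧ x1) ∨ ¬x0)
  →1  ((F ∧ x1) ∧ x1) ∧ ¬((F ∧ x1) ∨ ¬x0)
  →2  (F ∧ x1) ∧ ¬((F ∧ x1) ∨ ¬x0)
  →3  F ∧ ¬((F ∧ x1) ∨ ¬x0)

Answer: NO — after 3 steps the term is F ∧ ¬((F ∧ x1) ∨ ¬x0), not yet normal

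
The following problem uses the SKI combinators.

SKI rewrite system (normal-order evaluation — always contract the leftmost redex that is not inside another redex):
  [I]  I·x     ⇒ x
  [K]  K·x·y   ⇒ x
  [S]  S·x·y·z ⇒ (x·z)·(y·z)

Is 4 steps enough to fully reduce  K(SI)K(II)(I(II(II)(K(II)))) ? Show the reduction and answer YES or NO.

  start: K(SI)K(II)(I(II(II)(K(II))))
  →1  SI(II)(I(II(II)(K(II))))
  →2  I(I(II(II)(K(II))))(II(I(II(II)(K(II)))))
  →3  I(II(II)(K(II)))(II(I(II(II)(K(II)))))
  →4  II(II)(K(II))(II(I(II(II)(K(II)))))

Answer: NO — after 4 steps the term is II(II)(K(II))(II(I(II(II)(K(II))))), not yet normal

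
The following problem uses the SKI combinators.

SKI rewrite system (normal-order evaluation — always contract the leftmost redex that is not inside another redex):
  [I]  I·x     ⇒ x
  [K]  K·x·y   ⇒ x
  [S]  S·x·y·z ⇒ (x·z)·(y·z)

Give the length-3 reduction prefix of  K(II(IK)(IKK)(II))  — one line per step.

Answer: after 3 steps: K(K(IKK)(II))

Reduction:
  start: K(II(IK)(IKK)(II))
  [1] K(I(IK)(IKK)(II))
  [2] K(IK(IKK)(II))
  [3] K(K(IKK)(II))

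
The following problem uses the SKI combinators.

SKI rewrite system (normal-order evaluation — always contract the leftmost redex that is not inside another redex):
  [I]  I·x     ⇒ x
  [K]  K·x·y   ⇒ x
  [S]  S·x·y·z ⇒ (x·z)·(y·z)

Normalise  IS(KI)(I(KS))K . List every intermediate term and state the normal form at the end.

  start: IS(KI)(I(KS))K
  [1] S(KI)(I(KS))K
  [2] KIK(I(KS)K)
  [3] I(I(KS)K)
  [4] I(KS)K
  [5] KSK
  [6] S

Answer: normal form = S  (in 6 steps)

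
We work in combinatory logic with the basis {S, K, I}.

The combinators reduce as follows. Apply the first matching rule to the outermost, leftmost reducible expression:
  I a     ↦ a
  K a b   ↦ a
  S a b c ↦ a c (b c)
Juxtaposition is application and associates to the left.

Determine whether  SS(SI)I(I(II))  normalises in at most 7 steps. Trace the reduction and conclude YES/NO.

  start: SS(SI)I(I(II))
  →1  SI(SII)(I(II))
  →2  I(I(II))(SII(I(II)))
  →3  I(II)(SII(I(II)))
  →4  II(SII(I(II)))
  →5  I(SII(I(II)))
  →6  SII(I(II))
  →7  I(I(II))(I(I(II)))

Answer: NO — after 7 steps the term is I(I(II))(I(I(II))), not yet normal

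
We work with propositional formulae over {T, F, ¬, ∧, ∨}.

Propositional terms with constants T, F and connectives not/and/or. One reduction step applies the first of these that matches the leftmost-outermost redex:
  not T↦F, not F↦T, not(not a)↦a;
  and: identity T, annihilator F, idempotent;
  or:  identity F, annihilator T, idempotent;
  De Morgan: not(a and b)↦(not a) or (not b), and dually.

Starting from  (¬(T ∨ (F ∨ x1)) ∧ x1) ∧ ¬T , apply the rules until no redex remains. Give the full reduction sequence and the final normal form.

Answer: normal form = F  (in 5 steps)

Reduction:
  start: (¬(T ∨ (F ∨ x1)) ∧ x1) ∧ ¬T
  [1] ((¬T ∧ ¬(F ∨ x1)) ∧ x1) ∧ ¬T
  [2] ((F ∧ ¬(F ∨ x1)) ∧ x1) ∧ ¬T
  [3] (F ∧ x1) ∧ ¬T
  [4] F ∧ ¬T
  [5] F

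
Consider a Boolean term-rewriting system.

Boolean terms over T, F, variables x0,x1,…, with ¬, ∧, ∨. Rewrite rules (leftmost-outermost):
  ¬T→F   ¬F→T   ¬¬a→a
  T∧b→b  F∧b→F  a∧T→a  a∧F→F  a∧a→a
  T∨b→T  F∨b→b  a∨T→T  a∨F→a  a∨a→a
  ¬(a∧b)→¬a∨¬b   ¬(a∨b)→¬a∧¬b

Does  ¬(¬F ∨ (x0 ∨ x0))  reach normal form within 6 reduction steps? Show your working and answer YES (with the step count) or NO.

Answer: YES — reaches normal form F in 3 ≤ 6 steps

Working:
  start: ¬(¬F ∨ (x0 ∨ x0))
  [1] ¬¬F ∧ ¬(x0 ∨ x0)
  [2] F ∧ ¬(x0 ∨ x0)
  [3] F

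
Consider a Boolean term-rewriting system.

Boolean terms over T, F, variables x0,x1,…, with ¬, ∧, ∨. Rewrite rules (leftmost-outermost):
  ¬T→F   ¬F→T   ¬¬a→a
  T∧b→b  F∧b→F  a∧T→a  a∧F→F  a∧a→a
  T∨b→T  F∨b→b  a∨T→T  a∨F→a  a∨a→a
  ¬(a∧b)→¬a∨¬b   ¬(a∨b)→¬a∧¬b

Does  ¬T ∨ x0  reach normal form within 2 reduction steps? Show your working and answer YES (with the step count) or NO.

  start: ¬T ∨ x0
  →1  F ∨ x0
  →2  x0

Answer: YES — reaches normal form x0 in 2 ≤ 2 steps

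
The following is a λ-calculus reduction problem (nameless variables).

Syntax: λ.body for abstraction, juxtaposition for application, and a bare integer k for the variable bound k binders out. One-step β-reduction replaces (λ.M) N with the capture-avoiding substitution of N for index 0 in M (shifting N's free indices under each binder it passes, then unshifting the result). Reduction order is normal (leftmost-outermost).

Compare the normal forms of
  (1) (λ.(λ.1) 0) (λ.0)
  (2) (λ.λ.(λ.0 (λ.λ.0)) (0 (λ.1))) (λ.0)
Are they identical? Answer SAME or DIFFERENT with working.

Term A:
  start: (λ.(λ.1) 0) (λ.0)
  [1] (λ.λ.0) (λ.0)
  [2] λ.0

Term B:
  start: (λ.λ.(λ.0 (λ.λ.0)) (0 (λ.1))) (λ.0)
  [1] λ.(λ.0 (λ.λ.0)) (0 (λ.1))
  [2] λ.0 (λ.1) (λ.λ.0)

Answer: DIFFERENT — A ⇓ λ.0, B ⇓ λ.0 (λ.1) (λ.λ.0)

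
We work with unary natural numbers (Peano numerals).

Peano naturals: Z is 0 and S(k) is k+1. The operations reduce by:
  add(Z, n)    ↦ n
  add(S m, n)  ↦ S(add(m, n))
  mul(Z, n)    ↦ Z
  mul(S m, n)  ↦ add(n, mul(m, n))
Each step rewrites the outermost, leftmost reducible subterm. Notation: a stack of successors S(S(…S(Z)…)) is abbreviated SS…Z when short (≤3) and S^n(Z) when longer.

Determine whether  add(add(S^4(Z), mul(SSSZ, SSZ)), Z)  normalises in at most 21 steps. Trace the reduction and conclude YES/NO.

Answer: NO — after 21 steps the term is S(S(S(S(S(S(S(S(add(mul(SZ, SSZ), Z))))))))), not yet normal

Working:
  start: add(add(S^4(Z), mul(SSSZ, SSZ)), Z)
  [1] add(S(add(SSSZ, mul(SSSZ, SSZ))), Z)
  [2] S(add(add(SSSZ, mul(SSSZ, SSZ)), Z))
  [3] S(add(S(add(SSZ, mul(SSSZ, SSZ))), Z))
  [4] S(S(add(add(SSZ, mul(SSSZ, SSZ)), Z)))
  [5] S(S(add(S(add(SZ, mul(SSSZ, SSZ))), Z)))
  [6] S(S(S(add(add(SZ, mul(SSSZ, SSZ)), Z))))
  [7] S(S(S(add(S(add(Z, mul(SSSZ, SSZ))), Z))))
  [8] S(S(S(S(add(add(Z, mul(SSSZ, SSZ)), Z)))))
  [9] S(S(S(S(add(mul(SSSZ, SSZ), Z)))))
  [10] S(S(S(S(add(add(SSZ, mul(SSZ, SSZ)), Z)))))
  [11] S(S(S(S(add(S(add(SZ, mul(SSZ, SSZ))), Z)))))
  [12] S(S(S(S(S(add(add(SZ, mul(SSZ, SSZ)), Z))))))
  [13] S(S(S(S(S(add(S(add(Z, mul(SSZ, SSZ))), Z))))))
  [14] S(S(S(S(S(S(add(add(Z, mul(SSZ, SSZ)), Z)))))))
  [15] S(S(S(S(S(S(add(mul(SSZ, SSZ), Z)))))))
  [16] S(S(S(S(S(S(add(add(SSZ, mul(SZ, SSZ)), Z)))))))
  [17] S(S(S(S(S(S(add(S(add(SZ, mul(SZ, SSZ))), Z)))))))
  [18] S(S(S(S(S(S(S(add(add(SZ, mul(SZ, SSZ)), Z))))))))
  [19] S(S(S(S(S(S(S(add(S(add(Z, mul(SZ, SSZ))), Z))))))))
  [20] S(S(S(S(S(S(S(S(add(add(Z, mul(SZ, SSZ)), Z)))))))))
  [21] S(S(S(S(S(S(S(S(add(mul(SZ, SSZ), Z)))))))))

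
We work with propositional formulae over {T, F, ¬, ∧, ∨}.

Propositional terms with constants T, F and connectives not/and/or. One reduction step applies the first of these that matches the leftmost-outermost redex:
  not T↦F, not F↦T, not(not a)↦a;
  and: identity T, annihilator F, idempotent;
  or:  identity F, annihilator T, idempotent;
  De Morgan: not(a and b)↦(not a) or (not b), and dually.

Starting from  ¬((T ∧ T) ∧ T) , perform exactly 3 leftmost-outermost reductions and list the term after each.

  start: ¬((T ∧ T) ∧ T)
  →1  ¬(T ∧ T) ∨ ¬T
  →2  (¬T ∨ ¬T) ∨ ¬T
  →3  ¬T ∨ ¬T

Answer: after 3 steps: ¬T ∨ ¬T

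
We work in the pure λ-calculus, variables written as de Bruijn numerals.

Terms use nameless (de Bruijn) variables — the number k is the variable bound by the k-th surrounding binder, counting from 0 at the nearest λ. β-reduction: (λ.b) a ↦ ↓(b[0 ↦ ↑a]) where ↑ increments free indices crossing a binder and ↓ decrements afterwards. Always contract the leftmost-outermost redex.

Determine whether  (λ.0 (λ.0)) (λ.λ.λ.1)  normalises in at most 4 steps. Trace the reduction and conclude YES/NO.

Answer: YES — reaches normal form λ.λ.1 in 2 ≤ 4 steps

Working:
  start: (λ.0 (λ.0)) (λ.λ.λ.1)
  [1] (λ.λ.λ.1) (λ.0)
  [2] λ.λ.1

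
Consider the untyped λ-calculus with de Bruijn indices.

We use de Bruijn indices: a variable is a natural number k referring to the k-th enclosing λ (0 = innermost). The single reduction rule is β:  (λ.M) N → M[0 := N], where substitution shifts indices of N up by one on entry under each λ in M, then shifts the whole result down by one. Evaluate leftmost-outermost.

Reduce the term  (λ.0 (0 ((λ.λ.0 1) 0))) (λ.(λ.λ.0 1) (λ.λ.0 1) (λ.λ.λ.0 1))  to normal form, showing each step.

  start: (λ.0 (0 ((λ.λ.0 1) 0))) (λ.(λ.λ.0 1) (λ.λ.0 1) (λ.λ.λ.0 1))
  [1] (λ.(λ.λ.0 1) (λ.λ.0 1) (λ.λ.λ.0 1)) ((λ.(λ.λ.0 1) (λ.λ.0 1) (λ.λ.λ.0 1)) ((λ.λ.0 1) (λ.(λ.λ.0 1) (λ.λ.0 1) (λ.λ.λ.0 1))))
  [2] (λ.λ.0 1) (λ.λ.0 1) (λ.λ.λ.0 1)
  [3] (λ.0 (λ.λ.0 1)) (λ.λ.λ.0 1)
  [4] (λ.λ.λ.0 1) (λ.λ.0 1)
  [5] λ.λ.0 1

Answer: normal form = λ.λ.0 1  (in 5 steps)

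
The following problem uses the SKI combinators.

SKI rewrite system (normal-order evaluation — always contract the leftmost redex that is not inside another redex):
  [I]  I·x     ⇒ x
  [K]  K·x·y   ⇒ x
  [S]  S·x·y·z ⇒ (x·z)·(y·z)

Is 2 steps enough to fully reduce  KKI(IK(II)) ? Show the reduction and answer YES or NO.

  start: KKI(IK(II))
  →1  K(IK(II))
  →2  K(K(II))

Answer: NO — after 2 steps the term is K(K(II)), not yet normal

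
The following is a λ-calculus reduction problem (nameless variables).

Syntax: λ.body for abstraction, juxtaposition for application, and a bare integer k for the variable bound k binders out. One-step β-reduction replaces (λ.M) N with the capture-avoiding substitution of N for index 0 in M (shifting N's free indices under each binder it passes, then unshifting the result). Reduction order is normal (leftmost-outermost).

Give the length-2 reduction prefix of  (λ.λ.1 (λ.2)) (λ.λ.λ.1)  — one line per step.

  start: (λ.λ.1 (λ.2)) (λ.λ.λ.1)
  step 1: λ.(λ.λ.λ.1) (λ.λ.λ.λ.1)
  step 2: λ.λ.λ.1

Answer: after 2 steps: λ.λ.λ.1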